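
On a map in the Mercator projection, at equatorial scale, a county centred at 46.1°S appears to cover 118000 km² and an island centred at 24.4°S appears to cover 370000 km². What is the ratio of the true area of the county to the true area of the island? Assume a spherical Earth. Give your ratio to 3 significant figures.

0.185

Since Mercator area scale is 1/cos²φ, the true area equals the apparent area multiplied by cos²φ.
True area of county: 118000 × cos²(46.1°) = 118000 × 0.4808 = 56740 km².
True area of island: 370000 × cos²(24.4°) = 370000 × 0.8293 = 306900 km².
Ratio = 56740 / 306900 ≈ 0.185.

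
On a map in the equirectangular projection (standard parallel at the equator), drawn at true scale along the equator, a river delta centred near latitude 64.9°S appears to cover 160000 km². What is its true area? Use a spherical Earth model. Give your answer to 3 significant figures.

67900 km²

Plate carrée maps x = Rλ, y = Rφ. The meridian scale is h = 1 and the parallel scale is k = 1/cos φ = sec φ.
Areal scale = h·k = 1 × sec φ; at 64.9°, h = 1.000, k = 2.357, so h·k = 2.357.
True area = apparent / (areal scale) = 160000 / 2.357 ≈ 67900 km².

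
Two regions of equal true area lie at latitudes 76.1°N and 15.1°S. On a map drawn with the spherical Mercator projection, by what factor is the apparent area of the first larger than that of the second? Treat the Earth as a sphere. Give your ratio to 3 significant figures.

Mercator areal scale is sec²φ.
At 76.1°: sec²(76.1°) = 1/0.2402² = 17.33.
At 15.1°: sec²(15.1°) = 1/0.9655² = 1.073.
Ratio = 17.33/1.073 = cos²(15.1°)/cos²(76.1°) ≈ 16.2.

16.2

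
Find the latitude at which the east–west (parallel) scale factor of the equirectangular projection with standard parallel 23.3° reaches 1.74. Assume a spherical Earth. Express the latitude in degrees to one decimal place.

The equidistant cylindrical projection with φ₀ = 23.3° has h = 1 (meridians true) and k = cos φ₀ / cos φ along parallels.
k = cos φ₀ / cos φ = 1.74  ⇒  cos φ = cos 23.3° / 1.74 = 0.5278.
φ = arccos(0.5278) ≈ 58.1°.

58.1°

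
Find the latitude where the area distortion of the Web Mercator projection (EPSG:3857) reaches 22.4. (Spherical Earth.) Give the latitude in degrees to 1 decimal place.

77.8°

Mercator areal scale is sec²φ.
sec²φ = 22.4  ⇒  cos²φ = 0.04464  ⇒  cos φ = 0.2113.
φ = arccos(0.2113) ≈ 77.8°.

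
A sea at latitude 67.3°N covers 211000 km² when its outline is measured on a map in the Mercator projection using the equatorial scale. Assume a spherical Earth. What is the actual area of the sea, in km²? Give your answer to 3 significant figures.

31400 km²

Mercator is conformal, so the point scale is isotropic: h = k = sec φ = 1/cos φ.
Areal scale = k² = sec²φ = 1/cos²(67.3°) = 1/0.3859² = 6.715.
True area = apparent / (areal scale) = 211000 / 6.715 ≈ 31400 km².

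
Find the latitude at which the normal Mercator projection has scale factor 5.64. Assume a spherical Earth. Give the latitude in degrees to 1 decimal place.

79.8°

Mercator scale is k = sec φ = 1/cos φ.
1/cos φ = 5.64  ⇒  cos φ = 0.1773  ⇒  φ = arccos(0.1773) ≈ 79.8°.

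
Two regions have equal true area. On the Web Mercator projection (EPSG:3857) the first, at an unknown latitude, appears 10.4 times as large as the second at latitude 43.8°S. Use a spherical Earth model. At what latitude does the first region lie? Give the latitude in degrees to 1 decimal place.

For equal true areas on Mercator, apparent areas scale as sec²φ, so the ratio is cos²φ₂ / cos²φ₁.
cos²φ₂ / cos²φ₁ = 10.4  ⇒  cos φ₁ = cos 43.8° / √10.4 = 0.7218/3.225 = 0.2238.
φ₁ = arccos(0.2238) ≈ 77.1°.

77.1°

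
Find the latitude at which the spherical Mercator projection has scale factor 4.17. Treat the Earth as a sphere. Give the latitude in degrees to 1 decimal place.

Mercator scale is k = sec φ = 1/cos φ.
1/cos φ = 4.17  ⇒  cos φ = 0.2398  ⇒  φ = arccos(0.2398) ≈ 76.1°.

76.1°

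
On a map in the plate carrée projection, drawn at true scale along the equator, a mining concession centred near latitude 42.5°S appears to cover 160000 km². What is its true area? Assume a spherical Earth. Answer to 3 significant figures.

Plate carrée maps x = Rλ, y = Rφ. The meridian scale is h = 1 and the parallel scale is k = 1/cos φ = sec φ.
Areal scale = h·k = 1 × sec φ; at 42.5°, h = 1.000, k = 1.356, so h·k = 1.356.
True area = apparent / (areal scale) = 160000 / 1.356 ≈ 118000 km².

118000 km²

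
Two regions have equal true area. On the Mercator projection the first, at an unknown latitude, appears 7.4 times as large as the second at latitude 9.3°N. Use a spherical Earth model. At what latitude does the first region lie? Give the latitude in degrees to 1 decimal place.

For equal true areas on Mercator, apparent areas scale as sec²φ, so the ratio is cos²φ₂ / cos²φ₁.
cos²φ₂ / cos²φ₁ = 7.4  ⇒  cos φ₁ = cos 9.3° / √7.4 = 0.9869/2.720 = 0.3628.
φ₁ = arccos(0.3628) ≈ 68.7°.

68.7°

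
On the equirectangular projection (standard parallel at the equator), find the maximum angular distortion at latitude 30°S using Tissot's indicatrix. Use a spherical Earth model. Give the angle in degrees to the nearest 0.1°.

8.2°

For the equirectangular projection with φ₀ = 0 (plate carrée), h = 1 along meridians and k = sec φ along parallels.
At 30°: h = 1.000, k = 1.155; principal scales a = 1.155, b = 1.000.
sin(ω/2) = (a − b)/(a + b) = 0.1547/2.155 = 0.07180, so ω = 2 arcsin(0.07180) ≈ 8.2°.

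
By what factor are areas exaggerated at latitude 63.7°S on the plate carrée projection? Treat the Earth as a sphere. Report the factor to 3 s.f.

2.26

Plate carrée maps x = Rλ, y = Rφ. The meridian scale is h = 1 and the parallel scale is k = 1/cos φ = sec φ.
Areal scale = h·k = 1 × sec φ; at 63.7°, h = 1.000, k = 2.257, so h·k = 2.257.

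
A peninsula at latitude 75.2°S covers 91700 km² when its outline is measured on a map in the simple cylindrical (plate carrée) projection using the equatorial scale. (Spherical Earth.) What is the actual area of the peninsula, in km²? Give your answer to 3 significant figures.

In the plate carrée (x = Rλ, y = Rφ), meridians are true-scale (h = 1) and parallels are stretched by k = sec φ.
Areal scale = h·k = 1 × sec φ; at 75.2°, h = 1.000, k = 3.915, so h·k = 3.915.
True area = apparent / (areal scale) = 91700 / 3.915 ≈ 23400 km².

23400 km²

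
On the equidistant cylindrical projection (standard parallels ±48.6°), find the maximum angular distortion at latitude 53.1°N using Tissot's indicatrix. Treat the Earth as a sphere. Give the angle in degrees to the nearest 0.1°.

The equidistant cylindrical projection with φ₀ = 48.6° has h = 1 (meridians true) and k = cos φ₀ / cos φ along parallels.
At 53.1°: h = 1.000, k = 1.101; principal scales a = 1.101, b = 1.000.
sin(ω/2) = (a − b)/(a + b) = 0.1014/2.101 = 0.04826, so ω = 2 arcsin(0.04826) ≈ 5.5°.

5.5°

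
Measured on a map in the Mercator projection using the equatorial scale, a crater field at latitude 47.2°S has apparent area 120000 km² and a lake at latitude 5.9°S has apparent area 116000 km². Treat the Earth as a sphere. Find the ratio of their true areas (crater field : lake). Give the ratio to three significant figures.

0.483

Mercator's areal exaggeration is sec²φ; hence true area = (apparent area) · cos²φ.
True area of crater field: 120000 × cos²(47.2°) = 120000 × 0.4616 = 55400 km².
True area of lake: 116000 × cos²(5.9°) = 116000 × 0.9894 = 114800 km².
Ratio = 55400 / 114800 ≈ 0.483.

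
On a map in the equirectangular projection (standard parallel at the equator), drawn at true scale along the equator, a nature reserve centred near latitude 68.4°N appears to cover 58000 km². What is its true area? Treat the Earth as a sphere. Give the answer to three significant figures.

In the plate carrée (x = Rλ, y = Rφ), meridians are true-scale (h = 1) and parallels are stretched by k = sec φ.
Areal scale = h·k = 1 × sec φ; at 68.4°, h = 1.000, k = 2.716, so h·k = 2.716.
True area = apparent / (areal scale) = 58000 / 2.716 ≈ 21400 km².

21400 km²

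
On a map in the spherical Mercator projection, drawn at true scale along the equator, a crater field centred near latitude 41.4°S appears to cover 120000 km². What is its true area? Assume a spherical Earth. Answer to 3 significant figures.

67500 km²

The Mercator projection is conformal; its linear scale factor is the same in every direction and equals sec φ = 1/cos φ.
Areal scale = k² = sec²φ = 1/cos²(41.4°) = 1/0.7501² = 1.777.
True area = apparent / (areal scale) = 120000 / 1.777 ≈ 67500 km².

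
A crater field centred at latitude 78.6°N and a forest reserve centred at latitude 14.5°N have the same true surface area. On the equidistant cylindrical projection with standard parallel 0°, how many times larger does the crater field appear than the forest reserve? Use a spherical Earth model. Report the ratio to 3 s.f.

For the equirectangular projection with φ₀ = 0 (plate carrée), h = 1 along meridians and k = sec φ along parallels.
Areal scale at 78.6°: h·k = 1.000 × 5.059 = 5.059.
Areal scale at 14.5°: h·k = 1.000 × 1.033 = 1.033.
Ratio = 5.059/1.033 ≈ 4.90.

4.90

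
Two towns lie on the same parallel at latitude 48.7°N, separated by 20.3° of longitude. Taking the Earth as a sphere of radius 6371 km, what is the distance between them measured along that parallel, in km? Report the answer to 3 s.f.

Arc length along a parallel = R cos φ · Δλ (with Δλ in radians).
= 6371 × cos 48.7° × (20.3° × π/180) = 6371 × 0.6600 × 0.3543 ≈ 1490 km.

1490 km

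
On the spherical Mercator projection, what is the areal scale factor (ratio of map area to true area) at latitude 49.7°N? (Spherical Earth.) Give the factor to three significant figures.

For Mercator, h = k = sec φ (a conformal cylindrical projection has a single point scale, 1/cos φ).
Areal scale = k² = sec²φ = 1/cos²(49.7°) = 1/0.6468² = 2.390.

2.39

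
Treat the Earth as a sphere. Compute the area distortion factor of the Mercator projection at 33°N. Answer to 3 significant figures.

For Mercator, h = k = sec φ (a conformal cylindrical projection has a single point scale, 1/cos φ).
Areal scale = k² = sec²φ = 1/cos²(33°) = 1/0.8387² = 1.422.

1.42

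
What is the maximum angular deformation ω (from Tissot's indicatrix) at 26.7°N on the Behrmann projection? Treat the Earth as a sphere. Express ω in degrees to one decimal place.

The Behrmann projection is cylindrical equal-area with φ₀ = 30°. For cylindrical equal-area with standard parallel φ₀, h = cos φ / cos φ₀ and k = cos φ₀ / cos φ, so h·k = 1.
At 26.7°: h = 1.032, k = 0.9694; principal scales a = 1.032, b = 0.9694.
sin(ω/2) = (a − b)/(a + b) = 0.06219/2.001 = 0.03108, so ω = 2 arcsin(0.03108) ≈ 3.6°.

3.6°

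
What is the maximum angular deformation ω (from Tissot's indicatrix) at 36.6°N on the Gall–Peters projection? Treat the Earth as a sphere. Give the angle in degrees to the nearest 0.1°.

14.5°

The Gall–Peters projection is cylindrical equal-area with φ₀ = 45°. For cylindrical equal-area with standard parallel φ₀, h = cos φ / cos φ₀ and k = cos φ₀ / cos φ, so h·k = 1.
At 36.6°: h = 1.135, k = 0.8808; principal scales a = 1.135, b = 0.8808.
sin(ω/2) = (a − b)/(a + b) = 0.2546/2.016 = 0.1263, so ω = 2 arcsin(0.1263) ≈ 14.5°.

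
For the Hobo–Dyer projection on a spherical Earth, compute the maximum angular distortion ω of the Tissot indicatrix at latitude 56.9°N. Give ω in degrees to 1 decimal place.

The Hobo–Dyer projection is cylindrical equal-area with φ₀ = 37.5°. A cylindrical equal-area projection with standard parallel φ₀ has meridian scale h = cos φ / cos φ₀ and parallel scale k = cos φ₀ / cos φ (so areas are preserved, h·k = 1).
At 56.9°: h = 0.6883, k = 1.453; principal scales a = 1.453, b = 0.6883.
sin(ω/2) = (a − b)/(a + b) = 0.7644/2.141 = 0.3570, so ω = 2 arcsin(0.3570) ≈ 41.8°.

41.8°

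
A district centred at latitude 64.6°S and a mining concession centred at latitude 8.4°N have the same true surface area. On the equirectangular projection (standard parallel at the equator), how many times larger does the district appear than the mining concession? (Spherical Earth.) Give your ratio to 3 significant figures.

For the equirectangular projection with φ₀ = 0 (plate carrée), h = 1 along meridians and k = sec φ along parallels.
Areal scale at 64.6°: h·k = 1.000 × 2.331 = 2.331.
Areal scale at 8.4°: h·k = 1.000 × 1.011 = 1.011.
Ratio = 2.331/1.011 ≈ 2.31.

2.31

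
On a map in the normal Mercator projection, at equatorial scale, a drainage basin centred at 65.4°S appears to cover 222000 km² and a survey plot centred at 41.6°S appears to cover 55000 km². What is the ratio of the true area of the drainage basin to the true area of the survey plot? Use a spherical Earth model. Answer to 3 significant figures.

1.25

Since Mercator area scale is 1/cos²φ, the true area equals the apparent area multiplied by cos²φ.
True area of drainage basin: 222000 × cos²(65.4°) = 222000 × 0.1733 = 38470 km².
True area of survey plot: 55000 × cos²(41.6°) = 55000 × 0.5592 = 30760 km².
Ratio = 38470 / 30760 ≈ 1.25.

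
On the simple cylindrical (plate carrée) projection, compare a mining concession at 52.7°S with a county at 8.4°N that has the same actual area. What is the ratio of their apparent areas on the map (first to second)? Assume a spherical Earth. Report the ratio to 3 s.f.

1.63

For the equirectangular projection with φ₀ = 0 (plate carrée), h = 1 along meridians and k = sec φ along parallels.
Areal scale at 52.7°: h·k = 1.000 × 1.650 = 1.650.
Areal scale at 8.4°: h·k = 1.000 × 1.011 = 1.011.
Ratio = 1.650/1.011 ≈ 1.63.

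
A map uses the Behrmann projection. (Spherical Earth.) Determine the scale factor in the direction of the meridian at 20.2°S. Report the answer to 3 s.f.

The Behrmann projection is cylindrical equal-area with φ₀ = 30°. Cylindrical equal-area (φ₀ = 30°): h = cos φ / cos 30° along meridians, k = cos 30° / cos φ along parallels; h·k = 1.
h = cos 20.2° / cos 30° = 0.9385/0.8660 = 1.084.

1.08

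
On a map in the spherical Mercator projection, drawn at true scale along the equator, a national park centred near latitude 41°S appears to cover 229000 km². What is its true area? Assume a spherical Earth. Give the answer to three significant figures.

130000 km²

The Mercator projection is conformal; its linear scale factor is the same in every direction and equals sec φ = 1/cos φ.
Areal scale = k² = sec²φ = 1/cos²(41°) = 1/0.7547² = 1.756.
True area = apparent / (areal scale) = 229000 / 1.756 ≈ 130000 km².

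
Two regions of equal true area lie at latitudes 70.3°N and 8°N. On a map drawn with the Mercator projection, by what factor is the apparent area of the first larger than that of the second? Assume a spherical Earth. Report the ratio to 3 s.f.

Mercator is conformal with k = sec φ, so areal scale = k² = sec²φ.
At 70.3°: sec²(70.3°) = 1/0.3371² = 8.800.
At 8°: sec²(8°) = 1/0.9903² = 1.020.
Ratio = 8.800/1.020 = cos²(8°)/cos²(70.3°) ≈ 8.63.

8.63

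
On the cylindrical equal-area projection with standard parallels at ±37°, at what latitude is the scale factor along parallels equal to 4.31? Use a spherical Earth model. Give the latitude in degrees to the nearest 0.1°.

79.3°

For cylindrical equal-area with standard parallel φ₀, h = cos φ / cos φ₀ and k = cos φ₀ / cos φ, so h·k = 1.
k = cos φ₀ / cos φ = 4.31  ⇒  cos φ = cos 37° / 4.31 = 0.1853.
φ = arccos(0.1853) ≈ 79.3°.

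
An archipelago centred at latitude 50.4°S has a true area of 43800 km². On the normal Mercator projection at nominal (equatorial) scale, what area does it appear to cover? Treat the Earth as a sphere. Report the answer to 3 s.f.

Mercator is conformal, so the point scale is isotropic: h = k = sec φ = 1/cos φ.
Areal scale = k² = sec²φ = 1/cos²(50.4°) = 1/0.6374² = 2.461.
Apparent area = 43800 × 2.461 ≈ 108000 km².

108000 km²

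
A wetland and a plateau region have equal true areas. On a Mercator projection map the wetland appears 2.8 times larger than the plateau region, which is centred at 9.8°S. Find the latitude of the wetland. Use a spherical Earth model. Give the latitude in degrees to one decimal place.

53.9°

For equal true areas on Mercator, apparent areas scale as sec²φ, so the ratio is cos²φ₂ / cos²φ₁.
cos²φ₂ / cos²φ₁ = 2.8  ⇒  cos φ₁ = cos 9.8° / √2.8 = 0.9854/1.673 = 0.5889.
φ₁ = arccos(0.5889) ≈ 53.9°.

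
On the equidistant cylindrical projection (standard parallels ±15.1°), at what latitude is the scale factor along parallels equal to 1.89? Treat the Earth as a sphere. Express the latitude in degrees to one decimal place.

59.3°

The equidistant cylindrical projection with φ₀ = 15.1° has h = 1 (meridians true) and k = cos φ₀ / cos φ along parallels.
k = cos φ₀ / cos φ = 1.89  ⇒  cos φ = cos 15.1° / 1.89 = 0.5108.
φ = arccos(0.5108) ≈ 59.3°.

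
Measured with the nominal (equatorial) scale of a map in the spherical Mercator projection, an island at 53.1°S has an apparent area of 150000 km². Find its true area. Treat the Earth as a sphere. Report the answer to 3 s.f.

Mercator is conformal, so the point scale is isotropic: h = k = sec φ = 1/cos φ.
Areal scale = k² = sec²φ = 1/cos²(53.1°) = 1/0.6004² = 2.774.
True area = apparent / (areal scale) = 150000 / 2.774 ≈ 54100 km².

54100 km²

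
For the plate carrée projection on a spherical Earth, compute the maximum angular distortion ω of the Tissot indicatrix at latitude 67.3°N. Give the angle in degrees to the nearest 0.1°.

52.6°

In the plate carrée (x = Rλ, y = Rφ), meridians are true-scale (h = 1) and parallels are stretched by k = sec φ.
At 67.3°: h = 1.000, k = 2.591; principal scales a = 2.591, b = 1.000.
sin(ω/2) = (a − b)/(a + b) = 1.591/3.591 = 0.4431, so ω = 2 arcsin(0.4431) ≈ 52.6°.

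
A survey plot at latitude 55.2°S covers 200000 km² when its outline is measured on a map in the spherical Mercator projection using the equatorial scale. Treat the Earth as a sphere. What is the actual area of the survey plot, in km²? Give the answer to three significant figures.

65100 km²

The Mercator projection is conformal; its linear scale factor is the same in every direction and equals sec φ = 1/cos φ.
Areal scale = k² = sec²φ = 1/cos²(55.2°) = 1/0.5707² = 3.070.
True area = apparent / (areal scale) = 200000 / 3.070 ≈ 65100 km².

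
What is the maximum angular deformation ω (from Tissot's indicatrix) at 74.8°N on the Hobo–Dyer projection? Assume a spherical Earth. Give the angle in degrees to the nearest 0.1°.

106.8°

Hobo–Dyer is a cylindrical equal-area projection with standard parallels at ±37.5°. A cylindrical equal-area projection with standard parallel φ₀ has meridian scale h = cos φ / cos φ₀ and parallel scale k = cos φ₀ / cos φ (so areas are preserved, h·k = 1).
At 74.8°: h = 0.3305, k = 3.026; principal scales a = 3.026, b = 0.3305.
sin(ω/2) = (a − b)/(a + b) = 2.695/3.356 = 0.8031, so ω = 2 arcsin(0.8031) ≈ 106.8°.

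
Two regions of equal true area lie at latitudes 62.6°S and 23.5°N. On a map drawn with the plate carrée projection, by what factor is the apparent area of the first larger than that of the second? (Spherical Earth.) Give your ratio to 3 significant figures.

1.99

Plate carrée maps x = Rλ, y = Rφ. The meridian scale is h = 1 and the parallel scale is k = 1/cos φ = sec φ.
Areal scale at 62.6°: h·k = 1.000 × 2.173 = 2.173.
Areal scale at 23.5°: h·k = 1.000 × 1.090 = 1.090.
Ratio = 2.173/1.090 ≈ 1.99.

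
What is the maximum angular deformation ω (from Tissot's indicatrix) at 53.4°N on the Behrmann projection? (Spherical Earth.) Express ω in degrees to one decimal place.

The Behrmann projection is cylindrical equal-area with φ₀ = 30°. A cylindrical equal-area projection with standard parallel φ₀ has meridian scale h = cos φ / cos φ₀ and parallel scale k = cos φ₀ / cos φ (so areas are preserved, h·k = 1).
At 53.4°: h = 0.6885, k = 1.453; principal scales a = 1.453, b = 0.6885.
sin(ω/2) = (a − b)/(a + b) = 0.7641/2.141 = 0.3569, so ω = 2 arcsin(0.3569) ≈ 41.8°.

41.8°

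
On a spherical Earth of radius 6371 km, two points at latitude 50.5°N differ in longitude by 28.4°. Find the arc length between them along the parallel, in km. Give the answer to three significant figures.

2010 km

Arc length along a parallel = R cos φ · Δλ (with Δλ in radians).
= 6371 × cos 50.5° × (28.4° × π/180) = 6371 × 0.6361 × 0.4957 ≈ 2010 km.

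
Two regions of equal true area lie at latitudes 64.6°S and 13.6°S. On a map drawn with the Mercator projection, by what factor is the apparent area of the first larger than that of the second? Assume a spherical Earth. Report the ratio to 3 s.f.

5.13

Mercator is conformal with k = sec φ, so areal scale = k² = sec²φ.
At 64.6°: sec²(64.6°) = 1/0.4289² = 5.435.
At 13.6°: sec²(13.6°) = 1/0.9720² = 1.059.
Ratio = 5.435/1.059 = cos²(13.6°)/cos²(64.6°) ≈ 5.13.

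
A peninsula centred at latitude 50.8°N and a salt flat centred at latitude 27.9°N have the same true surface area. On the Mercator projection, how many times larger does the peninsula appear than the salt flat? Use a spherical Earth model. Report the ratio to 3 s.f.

1.96

On Mercator, area is exaggerated by sec²φ = 1/cos²φ.
At 50.8°: sec²(50.8°) = 1/0.6320² = 2.503.
At 27.9°: sec²(27.9°) = 1/0.8838² = 1.280.
Ratio = 2.503/1.280 = cos²(27.9°)/cos²(50.8°) ≈ 1.96.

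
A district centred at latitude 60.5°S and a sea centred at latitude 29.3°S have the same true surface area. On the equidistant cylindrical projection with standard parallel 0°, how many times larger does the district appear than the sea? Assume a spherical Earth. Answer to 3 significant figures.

Plate carrée maps x = Rλ, y = Rφ. The meridian scale is h = 1 and the parallel scale is k = 1/cos φ = sec φ.
Areal scale at 60.5°: h·k = 1.000 × 2.031 = 2.031.
Areal scale at 29.3°: h·k = 1.000 × 1.147 = 1.147.
Ratio = 2.031/1.147 ≈ 1.77.

1.77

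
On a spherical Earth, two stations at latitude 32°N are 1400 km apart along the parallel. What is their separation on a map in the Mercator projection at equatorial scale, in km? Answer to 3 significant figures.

1650 km

Mercator is conformal, so the point scale is isotropic: h = k = sec φ = 1/cos φ.
Along the parallel, k = sec 32° = 1/0.8480 = 1.179.
Map distance = 1400 × 1.179 ≈ 1650 km.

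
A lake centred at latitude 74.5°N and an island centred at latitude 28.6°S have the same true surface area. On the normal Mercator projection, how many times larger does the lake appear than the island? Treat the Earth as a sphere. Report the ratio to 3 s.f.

Mercator is conformal with k = sec φ, so areal scale = k² = sec²φ.
At 74.5°: sec²(74.5°) = 1/0.2672² = 14.00.
At 28.6°: sec²(28.6°) = 1/0.8780² = 1.297.
Ratio = 14.00/1.297 = cos²(28.6°)/cos²(74.5°) ≈ 10.8.

10.8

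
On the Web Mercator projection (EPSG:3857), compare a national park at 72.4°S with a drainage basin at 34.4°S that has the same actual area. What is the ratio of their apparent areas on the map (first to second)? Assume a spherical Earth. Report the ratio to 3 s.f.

7.45

Mercator is conformal with k = sec φ, so areal scale = k² = sec²φ.
At 72.4°: sec²(72.4°) = 1/0.3024² = 10.94.
At 34.4°: sec²(34.4°) = 1/0.8251² = 1.469.
Ratio = 10.94/1.469 = cos²(34.4°)/cos²(72.4°) ≈ 7.45.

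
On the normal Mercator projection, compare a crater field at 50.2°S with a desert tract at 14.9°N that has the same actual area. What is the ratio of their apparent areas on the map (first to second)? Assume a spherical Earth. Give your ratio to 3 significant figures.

2.28

On Mercator, area is exaggerated by sec²φ = 1/cos²φ.
At 50.2°: sec²(50.2°) = 1/0.6401² = 2.441.
At 14.9°: sec²(14.9°) = 1/0.9664² = 1.071.
Ratio = 2.441/1.071 = cos²(14.9°)/cos²(50.2°) ≈ 2.28.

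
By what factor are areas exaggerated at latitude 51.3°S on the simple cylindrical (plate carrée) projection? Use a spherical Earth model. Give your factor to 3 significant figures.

Plate carrée maps x = Rλ, y = Rφ. The meridian scale is h = 1 and the parallel scale is k = 1/cos φ = sec φ.
Areal scale = h·k = 1 × sec φ; at 51.3°, h = 1.000, k = 1.599, so h·k = 1.599.

1.60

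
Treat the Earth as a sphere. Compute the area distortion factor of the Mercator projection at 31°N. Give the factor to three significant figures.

For Mercator, h = k = sec φ (a conformal cylindrical projection has a single point scale, 1/cos φ).
Areal scale = k² = sec²φ = 1/cos²(31°) = 1/0.8572² = 1.361.

1.36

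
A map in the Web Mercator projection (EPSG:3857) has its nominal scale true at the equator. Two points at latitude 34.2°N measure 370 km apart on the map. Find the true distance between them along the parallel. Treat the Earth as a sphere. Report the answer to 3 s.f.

The Mercator projection is conformal; its linear scale factor is the same in every direction and equals sec φ = 1/cos φ.
Along the parallel at 34.2°, map distances are exaggerated by k = sec 34.2° = 1.209.
True distance = 370 / 1.209 = 370 × cos 34.2° ≈ 306 km.

306 km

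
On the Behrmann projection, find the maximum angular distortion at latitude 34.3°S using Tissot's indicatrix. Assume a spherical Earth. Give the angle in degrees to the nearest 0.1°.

The Behrmann projection is cylindrical equal-area with φ₀ = 30°. For cylindrical equal-area with standard parallel φ₀, h = cos φ / cos φ₀ and k = cos φ₀ / cos φ, so h·k = 1.
At 34.3°: h = 0.9539, k = 1.048; principal scales a = 1.048, b = 0.9539.
sin(ω/2) = (a − b)/(a + b) = 0.09444/2.002 = 0.04717, so ω = 2 arcsin(0.04717) ≈ 5.4°.

5.4°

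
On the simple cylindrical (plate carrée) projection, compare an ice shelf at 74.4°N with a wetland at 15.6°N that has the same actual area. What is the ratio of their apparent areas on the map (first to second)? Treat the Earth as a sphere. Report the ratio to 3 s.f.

3.58

Plate carrée maps x = Rλ, y = Rφ. The meridian scale is h = 1 and the parallel scale is k = 1/cos φ = sec φ.
Areal scale at 74.4°: h·k = 1.000 × 3.719 = 3.719.
Areal scale at 15.6°: h·k = 1.000 × 1.038 = 1.038.
Ratio = 3.719/1.038 ≈ 3.58.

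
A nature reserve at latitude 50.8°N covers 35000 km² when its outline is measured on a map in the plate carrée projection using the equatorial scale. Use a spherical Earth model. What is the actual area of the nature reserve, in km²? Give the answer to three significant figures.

22100 km²

Plate carrée maps x = Rλ, y = Rφ. The meridian scale is h = 1 and the parallel scale is k = 1/cos φ = sec φ.
Areal scale = h·k = 1 × sec φ; at 50.8°, h = 1.000, k = 1.582, so h·k = 1.582.
True area = apparent / (areal scale) = 35000 / 1.582 ≈ 22100 km².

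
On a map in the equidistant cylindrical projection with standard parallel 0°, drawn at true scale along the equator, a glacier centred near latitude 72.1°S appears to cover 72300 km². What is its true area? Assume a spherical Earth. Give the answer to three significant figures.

In the plate carrée (x = Rλ, y = Rφ), meridians are true-scale (h = 1) and parallels are stretched by k = sec φ.
Areal scale = h·k = 1 × sec φ; at 72.1°, h = 1.000, k = 3.254, so h·k = 3.254.
True area = apparent / (areal scale) = 72300 / 3.254 ≈ 22200 km².

22200 km²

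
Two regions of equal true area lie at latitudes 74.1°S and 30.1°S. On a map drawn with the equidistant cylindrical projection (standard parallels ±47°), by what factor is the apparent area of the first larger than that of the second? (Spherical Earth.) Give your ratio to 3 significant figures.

3.16

With standard parallel φ₀ = 47°, the equirectangular projection gives x = Rλ cos φ₀, y = Rφ, so h = 1 and k = cos 47° / cos φ.
Areal scale at 74.1°: h·k = 1.000 × 2.489 = 2.489.
Areal scale at 30.1°: h·k = 1.000 × 0.7883 = 0.7883.
Ratio = 2.489/0.7883 ≈ 3.16.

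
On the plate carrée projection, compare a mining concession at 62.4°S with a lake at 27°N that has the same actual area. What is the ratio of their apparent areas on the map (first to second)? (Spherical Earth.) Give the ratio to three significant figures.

In the plate carrée (x = Rλ, y = Rφ), meridians are true-scale (h = 1) and parallels are stretched by k = sec φ.
Areal scale at 62.4°: h·k = 1.000 × 2.158 = 2.158.
Areal scale at 27°: h·k = 1.000 × 1.122 = 1.122.
Ratio = 2.158/1.122 ≈ 1.92.

1.92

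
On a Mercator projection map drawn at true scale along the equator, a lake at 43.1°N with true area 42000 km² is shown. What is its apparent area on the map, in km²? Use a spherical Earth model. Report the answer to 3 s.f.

78800 km²

The Mercator projection is conformal; its linear scale factor is the same in every direction and equals sec φ = 1/cos φ.
Areal scale = k² = sec²φ = 1/cos²(43.1°) = 1/0.7302² = 1.876.
Apparent area = 42000 × 1.876 ≈ 78800 km².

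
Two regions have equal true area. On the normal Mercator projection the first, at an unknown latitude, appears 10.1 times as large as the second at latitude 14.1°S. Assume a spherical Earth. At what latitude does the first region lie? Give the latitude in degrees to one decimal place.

72.2°

On Mercator, (apparent₁)/(apparent₂) = sec²φ₁ / sec²φ₂ when true areas are equal.
cos²φ₂ / cos²φ₁ = 10.1  ⇒  cos φ₁ = cos 14.1° / √10.1 = 0.9699/3.178 = 0.3052.
φ₁ = arccos(0.3052) ≈ 72.2°.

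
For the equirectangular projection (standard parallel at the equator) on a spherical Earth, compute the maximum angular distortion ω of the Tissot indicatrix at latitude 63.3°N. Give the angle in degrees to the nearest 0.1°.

Plate carrée maps x = Rλ, y = Rφ. The meridian scale is h = 1 and the parallel scale is k = 1/cos φ = sec φ.
At 63.3°: h = 1.000, k = 2.226; principal scales a = 2.226, b = 1.000.
sin(ω/2) = (a − b)/(a + b) = 1.226/3.226 = 0.3800, so ω = 2 arcsin(0.3800) ≈ 44.7°.

44.7°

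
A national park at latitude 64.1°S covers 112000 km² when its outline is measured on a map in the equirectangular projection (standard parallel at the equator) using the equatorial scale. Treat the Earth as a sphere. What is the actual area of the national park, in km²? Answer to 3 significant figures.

In the plate carrée (x = Rλ, y = Rφ), meridians are true-scale (h = 1) and parallels are stretched by k = sec φ.
Areal scale = h·k = 1 × sec φ; at 64.1°, h = 1.000, k = 2.289, so h·k = 2.289.
True area = apparent / (areal scale) = 112000 / 2.289 ≈ 48900 km².

48900 km²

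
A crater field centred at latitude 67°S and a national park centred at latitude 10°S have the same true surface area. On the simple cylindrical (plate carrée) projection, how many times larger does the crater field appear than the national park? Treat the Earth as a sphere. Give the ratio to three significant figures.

2.52

For the equirectangular projection with φ₀ = 0 (plate carrée), h = 1 along meridians and k = sec φ along parallels.
Areal scale at 67°: h·k = 1.000 × 2.559 = 2.559.
Areal scale at 10°: h·k = 1.000 × 1.015 = 1.015.
Ratio = 2.559/1.015 ≈ 2.52.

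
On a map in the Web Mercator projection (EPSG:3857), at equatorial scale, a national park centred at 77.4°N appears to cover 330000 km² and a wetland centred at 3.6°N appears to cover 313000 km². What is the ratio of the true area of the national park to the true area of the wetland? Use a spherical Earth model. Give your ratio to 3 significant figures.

Since Mercator area scale is 1/cos²φ, the true area equals the apparent area multiplied by cos²φ.
True area of national park: 330000 × cos²(77.4°) = 330000 × 0.04759 = 15700 km².
True area of wetland: 313000 × cos²(3.6°) = 313000 × 0.9961 = 311800 km².
Ratio = 15700 / 311800 ≈ 0.0504.

0.0504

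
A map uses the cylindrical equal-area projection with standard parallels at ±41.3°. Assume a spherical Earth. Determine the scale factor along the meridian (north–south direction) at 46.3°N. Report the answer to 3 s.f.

A cylindrical equal-area projection with standard parallel φ₀ has meridian scale h = cos φ / cos φ₀ and parallel scale k = cos φ₀ / cos φ (so areas are preserved, h·k = 1).
h = cos 46.3° / cos 41.3° = 0.6909/0.7513 = 0.9196.

0.920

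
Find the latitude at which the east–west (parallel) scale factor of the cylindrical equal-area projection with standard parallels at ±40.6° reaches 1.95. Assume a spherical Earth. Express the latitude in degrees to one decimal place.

For cylindrical equal-area with standard parallel φ₀, h = cos φ / cos φ₀ and k = cos φ₀ / cos φ, so h·k = 1.
k = cos φ₀ / cos φ = 1.95  ⇒  cos φ = cos 40.6° / 1.95 = 0.3894.
φ = arccos(0.3894) ≈ 67.1°.

67.1°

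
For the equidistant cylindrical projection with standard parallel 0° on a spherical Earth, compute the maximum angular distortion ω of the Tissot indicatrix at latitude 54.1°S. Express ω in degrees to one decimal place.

30.2°

In the plate carrée (x = Rλ, y = Rφ), meridians are true-scale (h = 1) and parallels are stretched by k = sec φ.
At 54.1°: h = 1.000, k = 1.705; principal scales a = 1.705, b = 1.000.
sin(ω/2) = (a − b)/(a + b) = 0.7054/2.705 = 0.2607, so ω = 2 arcsin(0.2607) ≈ 30.2°.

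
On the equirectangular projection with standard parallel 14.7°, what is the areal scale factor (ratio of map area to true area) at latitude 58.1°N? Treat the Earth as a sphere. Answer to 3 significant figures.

In the equirectangular projection with standard parallel φ₀ = 14.7° (x = Rλ cos φ₀, y = Rφ), meridians are true-scale (h = 1) and the parallel scale is k = cos φ₀ / cos φ.
Areal scale = h·k = 1 × cos φ₀ / cos φ; at 58.1°, h = 1.000, k = 1.830, so h·k = 1.830.

1.83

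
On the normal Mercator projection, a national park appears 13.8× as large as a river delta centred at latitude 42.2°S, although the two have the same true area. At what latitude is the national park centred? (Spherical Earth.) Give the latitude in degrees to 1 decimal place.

For equal true areas on Mercator, apparent areas scale as sec²φ, so the ratio is cos²φ₂ / cos²φ₁.
cos²φ₂ / cos²φ₁ = 13.8  ⇒  cos φ₁ = cos 42.2° / √13.8 = 0.7408/3.715 = 0.1994.
φ₁ = arccos(0.1994) ≈ 78.5°.

78.5°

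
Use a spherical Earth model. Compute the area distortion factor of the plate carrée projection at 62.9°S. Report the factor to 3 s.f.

Plate carrée maps x = Rλ, y = Rφ. The meridian scale is h = 1 and the parallel scale is k = 1/cos φ = sec φ.
Areal scale = h·k = 1 × sec φ; at 62.9°, h = 1.000, k = 2.195, so h·k = 2.195.

2.20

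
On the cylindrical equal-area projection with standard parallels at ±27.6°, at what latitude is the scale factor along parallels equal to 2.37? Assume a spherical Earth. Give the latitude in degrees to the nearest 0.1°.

68.0°

A cylindrical equal-area projection with standard parallel φ₀ has meridian scale h = cos φ / cos φ₀ and parallel scale k = cos φ₀ / cos φ (so areas are preserved, h·k = 1).
k = cos φ₀ / cos φ = 2.37  ⇒  cos φ = cos 27.6° / 2.37 = 0.3739.
φ = arccos(0.3739) ≈ 68.0°.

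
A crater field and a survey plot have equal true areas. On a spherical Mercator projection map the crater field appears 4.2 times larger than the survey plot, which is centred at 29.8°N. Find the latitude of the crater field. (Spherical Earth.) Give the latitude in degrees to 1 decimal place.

On Mercator, (apparent₁)/(apparent₂) = sec²φ₁ / sec²φ₂ when true areas are equal.
cos²φ₂ / cos²φ₁ = 4.2  ⇒  cos φ₁ = cos 29.8° / √4.2 = 0.8678/2.049 = 0.4234.
φ₁ = arccos(0.4234) ≈ 64.9°.

64.9°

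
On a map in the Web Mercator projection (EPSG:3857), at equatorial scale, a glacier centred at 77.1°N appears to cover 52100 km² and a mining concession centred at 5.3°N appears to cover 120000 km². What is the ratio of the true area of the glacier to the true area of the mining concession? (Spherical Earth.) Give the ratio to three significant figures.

On Mercator the areal scale is sec²φ, so true area = apparent × cos²φ.
True area of glacier: 52100 × cos²(77.1°) = 52100 × 0.04984 = 2597 km².
True area of mining concession: 120000 × cos²(5.3°) = 120000 × 0.9915 = 119000 km².
Ratio = 2597 / 119000 ≈ 0.0218.

0.0218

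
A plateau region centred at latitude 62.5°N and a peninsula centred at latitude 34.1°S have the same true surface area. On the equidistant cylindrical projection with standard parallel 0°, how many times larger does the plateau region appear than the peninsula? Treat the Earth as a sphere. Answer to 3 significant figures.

1.79

In the plate carrée (x = Rλ, y = Rφ), meridians are true-scale (h = 1) and parallels are stretched by k = sec φ.
Areal scale at 62.5°: h·k = 1.000 × 2.166 = 2.166.
Areal scale at 34.1°: h·k = 1.000 × 1.208 = 1.208.
Ratio = 2.166/1.208 ≈ 1.79.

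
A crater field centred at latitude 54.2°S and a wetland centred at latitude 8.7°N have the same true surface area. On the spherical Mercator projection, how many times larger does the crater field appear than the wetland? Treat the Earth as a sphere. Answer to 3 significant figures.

On Mercator, area is exaggerated by sec²φ = 1/cos²φ.
At 54.2°: sec²(54.2°) = 1/0.5850² = 2.922.
At 8.7°: sec²(8.7°) = 1/0.9885² = 1.023.
Ratio = 2.922/1.023 = cos²(8.7°)/cos²(54.2°) ≈ 2.86.

2.86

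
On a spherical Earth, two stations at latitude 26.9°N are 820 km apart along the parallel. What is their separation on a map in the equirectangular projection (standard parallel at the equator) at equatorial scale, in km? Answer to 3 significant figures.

919 km

For the equirectangular projection with φ₀ = 0 (plate carrée), h = 1 along meridians and k = sec φ along parallels.
Along the parallel, k = sec 26.9° = 1/0.8918 = 1.121.
Map distance = 820 × 1.121 ≈ 919 km.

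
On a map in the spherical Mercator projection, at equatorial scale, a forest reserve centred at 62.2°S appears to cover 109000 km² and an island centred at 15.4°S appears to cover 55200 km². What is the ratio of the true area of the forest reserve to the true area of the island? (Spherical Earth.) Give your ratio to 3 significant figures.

0.462

Mercator's areal exaggeration is sec²φ; hence true area = (apparent area) · cos²φ.
True area of forest reserve: 109000 × cos²(62.2°) = 109000 × 0.2175 = 23710 km².
True area of island: 55200 × cos²(15.4°) = 55200 × 0.9295 = 51310 km².
Ratio = 23710 / 51310 ≈ 0.462.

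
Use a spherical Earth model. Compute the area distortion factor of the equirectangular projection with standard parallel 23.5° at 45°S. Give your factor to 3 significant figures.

1.30

In the equirectangular projection with standard parallel φ₀ = 23.5° (x = Rλ cos φ₀, y = Rφ), meridians are true-scale (h = 1) and the parallel scale is k = cos φ₀ / cos φ.
Areal scale = h·k = 1 × cos φ₀ / cos φ; at 45°, h = 1.000, k = 1.297, so h·k = 1.297.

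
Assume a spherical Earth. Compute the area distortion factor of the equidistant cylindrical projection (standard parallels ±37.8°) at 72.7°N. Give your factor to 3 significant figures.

With standard parallel φ₀ = 37.8°, the equirectangular projection gives x = Rλ cos φ₀, y = Rφ, so h = 1 and k = cos 37.8° / cos φ.
Areal scale = h·k = 1 × cos φ₀ / cos φ; at 72.7°, h = 1.000, k = 2.657, so h·k = 2.657.

2.66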